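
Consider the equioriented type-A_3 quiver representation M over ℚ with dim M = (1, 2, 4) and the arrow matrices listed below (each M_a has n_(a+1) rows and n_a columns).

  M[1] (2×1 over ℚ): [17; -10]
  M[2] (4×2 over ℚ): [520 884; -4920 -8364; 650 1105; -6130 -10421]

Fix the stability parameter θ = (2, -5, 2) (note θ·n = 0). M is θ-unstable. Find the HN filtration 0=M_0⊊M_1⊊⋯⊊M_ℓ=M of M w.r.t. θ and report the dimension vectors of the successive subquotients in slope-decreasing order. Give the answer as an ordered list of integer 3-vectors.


Via rank(M_{q-1}∘⋯∘M_p): M ≅ I[1,2], I[2,3], I[3,3]^3.
μ_θ-semistable layers: μ^(1)=2; μ^(2)=-3/2; μ^(3)=-5

((0, 0, 4); (1, 1, 0); (0, 1, 0))


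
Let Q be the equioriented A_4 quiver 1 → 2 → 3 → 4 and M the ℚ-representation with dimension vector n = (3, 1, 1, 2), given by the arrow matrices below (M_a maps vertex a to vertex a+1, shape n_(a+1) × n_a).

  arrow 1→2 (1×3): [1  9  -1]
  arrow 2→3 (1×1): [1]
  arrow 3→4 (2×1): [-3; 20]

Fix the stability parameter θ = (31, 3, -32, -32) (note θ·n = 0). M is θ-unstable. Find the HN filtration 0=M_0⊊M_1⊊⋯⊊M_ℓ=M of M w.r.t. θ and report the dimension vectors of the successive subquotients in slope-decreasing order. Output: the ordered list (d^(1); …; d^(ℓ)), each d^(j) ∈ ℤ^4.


Barcode: M ≅ I[1,1]^2, I[1,4], I[4,4]. HN layers by μ_θ (3 steps, strictly decreasing):
  μ^(1)=31; μ^(2)=-15/2; μ^(3)=-32

((2, 0, 0, 0); (1, 1, 1, 1); (0, 0, 0, 1))


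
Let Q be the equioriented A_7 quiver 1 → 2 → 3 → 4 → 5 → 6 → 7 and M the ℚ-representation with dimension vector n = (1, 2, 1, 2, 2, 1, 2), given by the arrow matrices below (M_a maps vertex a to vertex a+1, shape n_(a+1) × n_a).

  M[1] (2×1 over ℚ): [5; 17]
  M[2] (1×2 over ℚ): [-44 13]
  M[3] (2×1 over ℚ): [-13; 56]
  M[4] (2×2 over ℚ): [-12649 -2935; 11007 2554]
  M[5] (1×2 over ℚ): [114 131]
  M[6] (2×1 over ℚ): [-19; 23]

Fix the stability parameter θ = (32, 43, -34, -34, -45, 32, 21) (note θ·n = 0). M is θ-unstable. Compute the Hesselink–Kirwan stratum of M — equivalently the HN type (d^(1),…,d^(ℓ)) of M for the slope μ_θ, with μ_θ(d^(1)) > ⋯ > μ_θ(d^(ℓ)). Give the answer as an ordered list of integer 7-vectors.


Via rank(M_{q-1}∘⋯∘M_p): M ≅ I[1,7], I[2,2], I[4,5], I[7,7].
μ_θ-semistable layers: μ^(1)=43; μ^(2)=53/2; μ^(3)=21; μ^(4)=-38/5; μ^(5)=-79/2

((0, 1, 0, 0, 0, 0, 0); (0, 0, 0, 0, 0, 1, 1); (0, 0, 0, 0, 0, 0, 1); (1, 1, 1, 1, 1, 0, 0); (0, 0, 0, 1, 1, 0, 0))


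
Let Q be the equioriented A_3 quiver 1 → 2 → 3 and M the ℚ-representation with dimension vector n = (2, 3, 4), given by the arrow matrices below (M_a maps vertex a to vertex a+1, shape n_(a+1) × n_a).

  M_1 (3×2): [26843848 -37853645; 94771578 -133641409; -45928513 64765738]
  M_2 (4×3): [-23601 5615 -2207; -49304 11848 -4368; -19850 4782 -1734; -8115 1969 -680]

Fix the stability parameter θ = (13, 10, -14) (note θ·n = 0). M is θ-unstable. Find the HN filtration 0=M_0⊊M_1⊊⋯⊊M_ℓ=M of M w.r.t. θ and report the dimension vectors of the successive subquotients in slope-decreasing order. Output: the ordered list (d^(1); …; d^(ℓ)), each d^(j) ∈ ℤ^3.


Interval decomposition of M: I[1,3]^2, I[2,3], I[3,3].
HN type (ℓ=3): μ^(1)=3; μ^(2)=-2; μ^(3)=-14

((2, 2, 2); (0, 1, 1); (0, 0, 1))


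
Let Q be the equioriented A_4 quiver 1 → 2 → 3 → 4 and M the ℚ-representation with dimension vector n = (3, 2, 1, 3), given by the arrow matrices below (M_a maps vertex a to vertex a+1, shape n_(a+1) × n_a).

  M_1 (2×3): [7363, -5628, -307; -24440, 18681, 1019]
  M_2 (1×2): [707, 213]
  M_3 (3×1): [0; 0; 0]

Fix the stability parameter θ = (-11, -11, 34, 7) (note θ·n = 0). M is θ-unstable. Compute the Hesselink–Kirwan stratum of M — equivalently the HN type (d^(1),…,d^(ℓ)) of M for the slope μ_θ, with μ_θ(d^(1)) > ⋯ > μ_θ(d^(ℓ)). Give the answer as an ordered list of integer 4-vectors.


Barcode: M ≅ I[1,1], I[1,2], I[1,3], I[4,4]^3. HN layers by μ_θ (3 steps, strictly decreasing):
  μ^(1)=34; μ^(2)=7; μ^(3)=-11

((0, 0, 1, 0); (0, 0, 0, 3); (3, 2, 0, 0))


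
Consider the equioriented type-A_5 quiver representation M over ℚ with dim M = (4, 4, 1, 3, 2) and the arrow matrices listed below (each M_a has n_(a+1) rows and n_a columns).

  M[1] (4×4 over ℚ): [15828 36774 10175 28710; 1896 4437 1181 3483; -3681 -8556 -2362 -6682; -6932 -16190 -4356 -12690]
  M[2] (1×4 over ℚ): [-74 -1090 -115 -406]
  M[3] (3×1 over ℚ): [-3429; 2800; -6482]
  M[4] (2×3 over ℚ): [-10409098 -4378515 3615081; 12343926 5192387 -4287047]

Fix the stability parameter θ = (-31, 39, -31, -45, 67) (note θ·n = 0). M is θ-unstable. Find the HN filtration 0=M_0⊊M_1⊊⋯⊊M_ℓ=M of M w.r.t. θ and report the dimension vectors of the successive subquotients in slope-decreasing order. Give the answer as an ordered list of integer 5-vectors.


Barcode: M ≅ I[1,1], I[1,2]^2, I[1,4], I[2,2], I[4,5]^2. HN layers by μ_θ (5 steps, strictly decreasing):
  μ^(1)=67; μ^(2)=39; μ^(3)=-37/3; μ^(4)=-31; μ^(5)=-45

((0, 0, 0, 0, 2); (0, 3, 0, 0, 0); (0, 1, 1, 1, 0); (4, 0, 0, 0, 0); (0, 0, 0, 2, 0))


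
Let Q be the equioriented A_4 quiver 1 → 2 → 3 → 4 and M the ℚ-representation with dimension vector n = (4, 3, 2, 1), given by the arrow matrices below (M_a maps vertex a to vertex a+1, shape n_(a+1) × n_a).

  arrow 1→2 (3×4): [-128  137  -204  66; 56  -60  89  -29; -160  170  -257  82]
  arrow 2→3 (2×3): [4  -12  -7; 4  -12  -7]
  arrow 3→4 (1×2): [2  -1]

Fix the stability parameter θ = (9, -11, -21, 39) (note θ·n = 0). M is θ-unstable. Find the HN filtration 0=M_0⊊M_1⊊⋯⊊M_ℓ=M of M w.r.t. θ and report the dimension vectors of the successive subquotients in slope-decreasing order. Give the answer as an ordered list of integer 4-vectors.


Barcode: M ≅ I[1,1], I[1,2]^2, I[1,4], I[3,3]. HN layers by μ_θ (5 steps, strictly decreasing):
  μ^(1)=39; μ^(2)=9; μ^(3)=-1; μ^(4)=-23/3; μ^(5)=-21

((0, 0, 0, 1); (1, 0, 0, 0); (2, 2, 0, 0); (1, 1, 1, 0); (0, 0, 1, 0))


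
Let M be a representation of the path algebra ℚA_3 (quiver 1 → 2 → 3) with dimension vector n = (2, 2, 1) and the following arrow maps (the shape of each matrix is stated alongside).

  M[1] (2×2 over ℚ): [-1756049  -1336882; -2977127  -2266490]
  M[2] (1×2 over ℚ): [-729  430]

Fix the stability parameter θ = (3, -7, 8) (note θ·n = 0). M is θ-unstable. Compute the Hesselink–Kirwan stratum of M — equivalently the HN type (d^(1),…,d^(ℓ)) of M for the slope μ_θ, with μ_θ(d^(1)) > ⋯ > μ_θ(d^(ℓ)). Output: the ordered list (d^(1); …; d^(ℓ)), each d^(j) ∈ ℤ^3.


Interval decomposition of M: I[1,2], I[1,3].
HN type (ℓ=2): μ^(1)=8; μ^(2)=-2

((0, 0, 1); (2, 2, 0))


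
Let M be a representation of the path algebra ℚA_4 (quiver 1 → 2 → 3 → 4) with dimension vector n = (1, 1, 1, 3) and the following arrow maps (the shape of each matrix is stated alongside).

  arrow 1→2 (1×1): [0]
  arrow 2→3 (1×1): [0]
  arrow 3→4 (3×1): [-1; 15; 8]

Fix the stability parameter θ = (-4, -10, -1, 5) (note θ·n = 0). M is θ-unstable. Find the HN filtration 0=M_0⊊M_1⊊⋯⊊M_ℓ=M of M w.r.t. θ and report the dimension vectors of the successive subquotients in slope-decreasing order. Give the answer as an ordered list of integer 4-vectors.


Via rank(M_{q-1}∘⋯∘M_p): M ≅ I[1,1], I[2,2], I[3,4], I[4,4]^2.
μ_θ-semistable layers: μ^(1)=5; μ^(2)=-1; μ^(3)=-4; μ^(4)=-10

((0, 0, 0, 3); (0, 0, 1, 0); (1, 0, 0, 0); (0, 1, 0, 0))


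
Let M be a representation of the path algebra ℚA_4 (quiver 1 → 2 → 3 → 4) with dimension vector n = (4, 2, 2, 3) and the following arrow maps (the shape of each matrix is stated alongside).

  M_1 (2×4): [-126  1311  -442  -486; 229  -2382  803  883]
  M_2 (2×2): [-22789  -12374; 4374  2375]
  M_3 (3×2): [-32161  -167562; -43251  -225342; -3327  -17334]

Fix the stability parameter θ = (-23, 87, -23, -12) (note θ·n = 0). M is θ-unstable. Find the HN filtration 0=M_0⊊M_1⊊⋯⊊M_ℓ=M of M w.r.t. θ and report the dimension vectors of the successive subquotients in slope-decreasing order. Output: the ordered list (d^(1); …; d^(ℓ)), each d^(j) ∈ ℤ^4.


Via rank(M_{q-1}∘⋯∘M_p): M ≅ I[1,1]^2, I[1,3], I[1,4], I[4,4]^2.
μ_θ-semistable layers: μ^(1)=32; μ^(2)=52/3; μ^(3)=-12; μ^(4)=-23

((0, 1, 1, 0); (0, 1, 1, 1); (0, 0, 0, 2); (4, 0, 0, 0))


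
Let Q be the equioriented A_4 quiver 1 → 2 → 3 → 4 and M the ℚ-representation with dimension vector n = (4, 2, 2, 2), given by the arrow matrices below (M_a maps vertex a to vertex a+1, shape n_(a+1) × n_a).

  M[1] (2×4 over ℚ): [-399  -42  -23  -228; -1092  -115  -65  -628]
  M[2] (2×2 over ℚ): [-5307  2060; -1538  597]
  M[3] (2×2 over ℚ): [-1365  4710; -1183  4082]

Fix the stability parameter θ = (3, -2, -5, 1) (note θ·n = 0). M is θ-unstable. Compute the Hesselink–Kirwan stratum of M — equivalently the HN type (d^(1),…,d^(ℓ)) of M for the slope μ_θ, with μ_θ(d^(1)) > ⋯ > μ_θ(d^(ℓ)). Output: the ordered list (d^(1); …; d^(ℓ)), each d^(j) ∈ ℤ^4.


Barcode: M ≅ I[1,1]^2, I[1,3], I[1,4], I[4,4]. HN layers by μ_θ (3 steps, strictly decreasing):
  μ^(1)=3; μ^(2)=1; μ^(3)=-4/3

((2, 0, 0, 0); (0, 0, 0, 2); (2, 2, 2, 0))


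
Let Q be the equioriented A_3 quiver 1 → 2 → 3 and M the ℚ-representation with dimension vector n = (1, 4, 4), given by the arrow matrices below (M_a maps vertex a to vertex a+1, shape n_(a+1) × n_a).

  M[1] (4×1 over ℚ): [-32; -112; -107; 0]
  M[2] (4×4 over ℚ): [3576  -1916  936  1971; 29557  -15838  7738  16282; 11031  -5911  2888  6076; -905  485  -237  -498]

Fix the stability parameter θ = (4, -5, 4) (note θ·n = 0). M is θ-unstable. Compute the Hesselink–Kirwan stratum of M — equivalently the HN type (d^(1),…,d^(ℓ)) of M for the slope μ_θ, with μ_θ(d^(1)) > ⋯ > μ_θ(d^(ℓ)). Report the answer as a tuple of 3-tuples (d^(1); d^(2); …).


Barcode: M ≅ I[1,3], I[2,3]^3. HN layers by μ_θ (3 steps, strictly decreasing):
  μ^(1)=4; μ^(2)=-1/2; μ^(3)=-5

((0, 0, 4); (1, 1, 0); (0, 3, 0))


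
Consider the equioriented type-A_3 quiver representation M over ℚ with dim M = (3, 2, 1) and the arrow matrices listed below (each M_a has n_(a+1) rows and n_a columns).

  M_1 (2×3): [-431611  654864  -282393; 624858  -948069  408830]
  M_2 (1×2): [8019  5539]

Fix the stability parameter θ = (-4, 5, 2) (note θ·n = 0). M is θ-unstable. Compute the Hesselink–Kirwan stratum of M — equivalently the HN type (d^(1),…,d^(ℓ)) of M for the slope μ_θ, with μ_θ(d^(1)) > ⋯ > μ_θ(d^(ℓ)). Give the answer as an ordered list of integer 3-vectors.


Interval decomposition of M: I[1,1], I[1,2], I[1,3].
HN type (ℓ=3): μ^(1)=5; μ^(2)=7/2; μ^(3)=-4

((0, 1, 0); (0, 1, 1); (3, 0, 0))


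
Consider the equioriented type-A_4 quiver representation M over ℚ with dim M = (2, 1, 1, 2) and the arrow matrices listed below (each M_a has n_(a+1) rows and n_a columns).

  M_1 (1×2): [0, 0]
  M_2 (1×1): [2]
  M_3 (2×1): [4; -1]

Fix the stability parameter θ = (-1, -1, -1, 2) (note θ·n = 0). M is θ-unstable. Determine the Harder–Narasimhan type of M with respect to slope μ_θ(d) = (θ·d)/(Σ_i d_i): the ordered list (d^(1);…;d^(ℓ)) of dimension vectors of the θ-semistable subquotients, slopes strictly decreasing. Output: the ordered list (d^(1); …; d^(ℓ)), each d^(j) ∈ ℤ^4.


Via rank(M_{q-1}∘⋯∘M_p): M ≅ I[1,1]^2, I[2,4], I[4,4].
μ_θ-semistable layers: μ^(1)=2; μ^(2)=-1

((0, 0, 0, 2); (2, 1, 1, 0))


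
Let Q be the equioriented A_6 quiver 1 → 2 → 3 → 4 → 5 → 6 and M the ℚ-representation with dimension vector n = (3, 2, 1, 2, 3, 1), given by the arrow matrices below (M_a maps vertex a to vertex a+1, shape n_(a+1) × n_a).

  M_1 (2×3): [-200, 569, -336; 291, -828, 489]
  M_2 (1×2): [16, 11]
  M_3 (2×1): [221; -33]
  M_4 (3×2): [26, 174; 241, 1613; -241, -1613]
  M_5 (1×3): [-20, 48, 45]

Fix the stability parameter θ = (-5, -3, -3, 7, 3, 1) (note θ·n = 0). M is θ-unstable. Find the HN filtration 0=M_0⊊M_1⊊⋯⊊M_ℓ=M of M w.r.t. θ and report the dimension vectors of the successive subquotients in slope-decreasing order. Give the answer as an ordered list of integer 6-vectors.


Barcode: M ≅ I[1,1], I[1,2], I[1,6], I[4,5], I[5,5]. HN layers by μ_θ (5 steps, strictly decreasing):
  μ^(1)=5; μ^(2)=11/3; μ^(3)=3; μ^(4)=-3; μ^(5)=-5

((0, 0, 0, 1, 1, 0); (0, 0, 0, 1, 1, 1); (0, 0, 0, 0, 1, 0); (0, 2, 1, 0, 0, 0); (3, 0, 0, 0, 0, 0))


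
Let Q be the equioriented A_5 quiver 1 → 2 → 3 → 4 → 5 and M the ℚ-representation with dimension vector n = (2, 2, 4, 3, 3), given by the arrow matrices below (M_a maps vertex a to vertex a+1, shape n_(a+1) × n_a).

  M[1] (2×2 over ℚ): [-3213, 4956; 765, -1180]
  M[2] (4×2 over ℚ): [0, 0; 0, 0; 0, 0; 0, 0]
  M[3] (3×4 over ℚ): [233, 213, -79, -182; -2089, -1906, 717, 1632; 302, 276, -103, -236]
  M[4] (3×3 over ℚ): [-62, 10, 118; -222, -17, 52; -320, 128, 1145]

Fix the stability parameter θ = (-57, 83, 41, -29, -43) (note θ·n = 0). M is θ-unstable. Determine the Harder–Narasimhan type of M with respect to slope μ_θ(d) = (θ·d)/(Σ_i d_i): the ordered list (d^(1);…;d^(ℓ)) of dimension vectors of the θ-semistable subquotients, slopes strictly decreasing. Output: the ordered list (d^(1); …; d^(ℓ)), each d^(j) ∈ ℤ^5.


Barcode: M ≅ I[1,1], I[1,2], I[2,2], I[3,3], I[3,5]^3. HN layers by μ_θ (4 steps, strictly decreasing):
  μ^(1)=83; μ^(2)=41; μ^(3)=-31/3; μ^(4)=-57

((0, 2, 0, 0, 0); (0, 0, 1, 0, 0); (0, 0, 3, 3, 3); (2, 0, 0, 0, 0))


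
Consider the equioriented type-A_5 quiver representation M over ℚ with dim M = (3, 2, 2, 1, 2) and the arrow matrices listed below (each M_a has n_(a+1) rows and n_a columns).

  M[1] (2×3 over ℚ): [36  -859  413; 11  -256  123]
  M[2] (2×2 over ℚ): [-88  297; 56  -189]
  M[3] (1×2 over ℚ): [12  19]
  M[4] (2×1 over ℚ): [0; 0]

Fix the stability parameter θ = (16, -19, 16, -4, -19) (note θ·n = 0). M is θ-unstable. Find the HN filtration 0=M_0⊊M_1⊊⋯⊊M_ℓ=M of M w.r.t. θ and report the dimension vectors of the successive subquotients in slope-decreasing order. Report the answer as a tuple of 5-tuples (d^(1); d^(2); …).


Interval decomposition of M: I[1,1], I[1,2], I[1,4], I[3,3], I[5,5]^2.
HN type (ℓ=4): μ^(1)=16; μ^(2)=6; μ^(3)=-3/2; μ^(4)=-19

((1, 0, 1, 0, 0); (0, 0, 1, 1, 0); (2, 2, 0, 0, 0); (0, 0, 0, 0, 2))


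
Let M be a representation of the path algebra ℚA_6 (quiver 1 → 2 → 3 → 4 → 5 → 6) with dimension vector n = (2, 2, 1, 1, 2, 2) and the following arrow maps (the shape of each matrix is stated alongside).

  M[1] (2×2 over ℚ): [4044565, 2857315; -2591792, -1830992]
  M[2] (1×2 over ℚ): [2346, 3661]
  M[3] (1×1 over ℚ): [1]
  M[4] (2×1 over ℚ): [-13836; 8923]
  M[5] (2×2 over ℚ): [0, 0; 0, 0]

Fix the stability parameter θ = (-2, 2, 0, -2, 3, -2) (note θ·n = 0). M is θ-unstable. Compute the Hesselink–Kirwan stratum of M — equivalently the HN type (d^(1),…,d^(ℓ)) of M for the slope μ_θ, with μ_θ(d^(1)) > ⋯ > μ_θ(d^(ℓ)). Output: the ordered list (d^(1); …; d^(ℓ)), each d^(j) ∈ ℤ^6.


Via rank(M_{q-1}∘⋯∘M_p): M ≅ I[1,1], I[1,5], I[2,2], I[5,5], I[6,6]^2.
μ_θ-semistable layers: μ^(1)=3; μ^(2)=2; μ^(3)=0; μ^(4)=-2

((0, 0, 0, 0, 2, 0); (0, 1, 0, 0, 0, 0); (0, 1, 1, 1, 0, 0); (2, 0, 0, 0, 0, 2))


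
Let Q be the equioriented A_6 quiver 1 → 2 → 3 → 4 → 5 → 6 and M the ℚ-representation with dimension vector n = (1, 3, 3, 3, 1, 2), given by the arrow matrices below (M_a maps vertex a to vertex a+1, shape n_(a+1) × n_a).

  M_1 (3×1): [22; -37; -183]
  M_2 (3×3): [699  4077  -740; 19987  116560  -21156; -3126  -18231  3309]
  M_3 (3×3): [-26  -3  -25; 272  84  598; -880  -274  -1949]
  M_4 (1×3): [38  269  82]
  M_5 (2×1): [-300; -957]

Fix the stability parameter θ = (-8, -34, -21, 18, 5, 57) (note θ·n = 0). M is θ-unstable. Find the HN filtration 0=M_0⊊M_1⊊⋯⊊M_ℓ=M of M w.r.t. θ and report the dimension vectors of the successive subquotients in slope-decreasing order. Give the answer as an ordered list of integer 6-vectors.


Interval decomposition of M: I[1,3], I[2,4], I[2,6], I[4,4], I[6,6].
HN type (ℓ=5): μ^(1)=57; μ^(2)=18; μ^(3)=23/2; μ^(4)=-21; μ^(5)=-34

((0, 0, 0, 0, 0, 2); (0, 0, 0, 2, 0, 0); (0, 0, 0, 1, 1, 0); (1, 1, 3, 0, 0, 0); (0, 2, 0, 0, 0, 0))


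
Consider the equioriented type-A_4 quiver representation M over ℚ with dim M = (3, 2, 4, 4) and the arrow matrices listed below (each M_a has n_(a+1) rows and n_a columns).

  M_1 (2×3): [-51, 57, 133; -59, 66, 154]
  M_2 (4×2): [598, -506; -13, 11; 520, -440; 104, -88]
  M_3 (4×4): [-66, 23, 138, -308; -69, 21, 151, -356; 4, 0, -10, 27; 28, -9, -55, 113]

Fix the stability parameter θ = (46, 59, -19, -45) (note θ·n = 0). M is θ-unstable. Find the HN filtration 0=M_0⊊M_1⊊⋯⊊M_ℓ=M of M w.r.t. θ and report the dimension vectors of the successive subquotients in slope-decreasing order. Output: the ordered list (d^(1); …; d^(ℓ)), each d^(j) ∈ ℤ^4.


Barcode: M ≅ I[1,1], I[1,2], I[1,4], I[3,4]^3. HN layers by μ_θ (4 steps, strictly decreasing):
  μ^(1)=59; μ^(2)=46; μ^(3)=41/4; μ^(4)=-32

((0, 1, 0, 0); (2, 0, 0, 0); (1, 1, 1, 1); (0, 0, 3, 3))


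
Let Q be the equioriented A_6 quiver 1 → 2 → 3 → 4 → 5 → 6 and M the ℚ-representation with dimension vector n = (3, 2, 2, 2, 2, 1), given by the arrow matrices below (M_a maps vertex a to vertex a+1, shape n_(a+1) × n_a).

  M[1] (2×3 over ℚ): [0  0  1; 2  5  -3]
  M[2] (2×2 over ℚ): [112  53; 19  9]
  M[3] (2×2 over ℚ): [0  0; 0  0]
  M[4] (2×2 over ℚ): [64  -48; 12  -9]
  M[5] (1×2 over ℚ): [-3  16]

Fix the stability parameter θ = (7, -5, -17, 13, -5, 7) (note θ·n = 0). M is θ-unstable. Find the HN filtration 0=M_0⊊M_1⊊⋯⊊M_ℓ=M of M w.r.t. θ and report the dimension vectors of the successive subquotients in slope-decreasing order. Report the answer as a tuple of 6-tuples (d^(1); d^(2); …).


Via rank(M_{q-1}∘⋯∘M_p): M ≅ I[1,1], I[1,3]^2, I[4,4], I[4,5], I[5,6].
μ_θ-semistable layers: μ^(1)=13; μ^(2)=7; μ^(3)=4; μ^(4)=-5

((0, 0, 0, 1, 0, 0); (1, 0, 0, 0, 0, 1); (0, 0, 0, 1, 1, 0); (2, 2, 2, 0, 1, 0))


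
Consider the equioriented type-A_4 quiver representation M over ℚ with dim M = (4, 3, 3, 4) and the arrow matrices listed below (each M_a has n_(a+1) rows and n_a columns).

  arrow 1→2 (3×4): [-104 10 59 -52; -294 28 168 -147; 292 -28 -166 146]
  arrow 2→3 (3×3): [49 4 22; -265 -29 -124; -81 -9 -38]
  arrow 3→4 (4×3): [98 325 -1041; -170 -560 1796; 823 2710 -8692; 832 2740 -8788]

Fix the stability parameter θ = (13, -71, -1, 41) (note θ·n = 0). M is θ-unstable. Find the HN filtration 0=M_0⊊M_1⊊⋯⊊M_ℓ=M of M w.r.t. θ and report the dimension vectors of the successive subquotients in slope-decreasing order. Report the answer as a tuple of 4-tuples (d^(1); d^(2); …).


Interval decomposition of M: I[1,1]^2, I[1,3], I[1,4], I[2,4], I[4,4]^2.
HN type (ℓ=5): μ^(1)=41; μ^(2)=13; μ^(3)=-1; μ^(4)=-29; μ^(5)=-71

((0, 0, 0, 4); (2, 0, 0, 0); (0, 0, 3, 0); (2, 2, 0, 0); (0, 1, 0, 0))


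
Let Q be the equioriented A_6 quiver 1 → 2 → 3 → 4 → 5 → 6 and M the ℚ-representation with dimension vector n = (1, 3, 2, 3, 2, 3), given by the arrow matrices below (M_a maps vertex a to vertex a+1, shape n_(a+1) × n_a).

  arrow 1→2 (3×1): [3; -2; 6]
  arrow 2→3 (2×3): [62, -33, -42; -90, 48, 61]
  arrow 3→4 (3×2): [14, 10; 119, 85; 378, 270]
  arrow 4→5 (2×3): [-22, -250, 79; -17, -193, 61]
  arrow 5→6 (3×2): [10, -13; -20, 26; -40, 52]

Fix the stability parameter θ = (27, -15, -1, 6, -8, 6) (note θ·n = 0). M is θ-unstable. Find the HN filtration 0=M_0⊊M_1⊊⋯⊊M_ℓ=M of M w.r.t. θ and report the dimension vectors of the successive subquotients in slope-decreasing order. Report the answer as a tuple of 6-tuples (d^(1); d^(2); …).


Interval decomposition of M: I[1,2], I[2,3], I[2,6], I[4,4], I[4,5], I[6,6]^2.
HN type (ℓ=3): μ^(1)=6; μ^(2)=-1; μ^(3)=-15

((1, 1, 0, 1, 0, 3); (0, 0, 2, 2, 2, 0); (0, 2, 0, 0, 0, 0))


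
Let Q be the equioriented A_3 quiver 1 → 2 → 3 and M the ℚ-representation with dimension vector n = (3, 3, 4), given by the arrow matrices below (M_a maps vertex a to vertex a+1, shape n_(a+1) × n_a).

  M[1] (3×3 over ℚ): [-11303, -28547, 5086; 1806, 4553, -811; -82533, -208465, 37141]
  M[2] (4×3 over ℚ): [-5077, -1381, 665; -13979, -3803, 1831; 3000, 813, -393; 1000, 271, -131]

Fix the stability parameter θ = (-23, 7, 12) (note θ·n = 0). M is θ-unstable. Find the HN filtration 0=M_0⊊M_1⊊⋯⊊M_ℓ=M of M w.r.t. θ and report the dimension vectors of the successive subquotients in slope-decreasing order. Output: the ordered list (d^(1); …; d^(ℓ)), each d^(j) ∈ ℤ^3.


Interval decomposition of M: I[1,2], I[1,3]^2, I[3,3]^2.
HN type (ℓ=3): μ^(1)=12; μ^(2)=7; μ^(3)=-23

((0, 0, 4); (0, 3, 0); (3, 0, 0))


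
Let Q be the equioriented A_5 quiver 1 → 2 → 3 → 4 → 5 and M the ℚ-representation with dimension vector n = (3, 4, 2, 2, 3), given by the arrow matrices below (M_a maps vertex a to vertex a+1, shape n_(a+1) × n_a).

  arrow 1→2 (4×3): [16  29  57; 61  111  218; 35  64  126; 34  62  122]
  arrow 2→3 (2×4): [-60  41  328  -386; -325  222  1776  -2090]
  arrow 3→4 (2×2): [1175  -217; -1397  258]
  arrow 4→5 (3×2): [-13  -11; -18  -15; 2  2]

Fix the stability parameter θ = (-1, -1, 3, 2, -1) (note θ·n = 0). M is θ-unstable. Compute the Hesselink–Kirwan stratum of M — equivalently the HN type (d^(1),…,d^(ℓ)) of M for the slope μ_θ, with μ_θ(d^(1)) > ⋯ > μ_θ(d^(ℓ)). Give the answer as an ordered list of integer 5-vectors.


Via rank(M_{q-1}∘⋯∘M_p): M ≅ I[1,2], I[1,5]^2, I[2,2], I[5,5].
μ_θ-semistable layers: μ^(1)=4/3; μ^(2)=-1

((0, 0, 2, 2, 2); (3, 4, 0, 0, 1))


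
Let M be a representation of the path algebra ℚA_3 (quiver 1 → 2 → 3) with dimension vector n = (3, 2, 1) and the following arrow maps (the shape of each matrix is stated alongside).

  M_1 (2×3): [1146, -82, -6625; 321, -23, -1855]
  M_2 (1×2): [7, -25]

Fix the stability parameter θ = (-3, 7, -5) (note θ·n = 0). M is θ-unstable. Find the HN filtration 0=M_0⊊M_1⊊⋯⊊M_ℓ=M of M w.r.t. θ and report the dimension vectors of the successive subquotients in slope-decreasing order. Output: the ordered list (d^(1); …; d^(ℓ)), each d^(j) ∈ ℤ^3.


Barcode: M ≅ I[1,1], I[1,2], I[1,3]. HN layers by μ_θ (3 steps, strictly decreasing):
  μ^(1)=7; μ^(2)=1; μ^(3)=-3

((0, 1, 0); (0, 1, 1); (3, 0, 0))


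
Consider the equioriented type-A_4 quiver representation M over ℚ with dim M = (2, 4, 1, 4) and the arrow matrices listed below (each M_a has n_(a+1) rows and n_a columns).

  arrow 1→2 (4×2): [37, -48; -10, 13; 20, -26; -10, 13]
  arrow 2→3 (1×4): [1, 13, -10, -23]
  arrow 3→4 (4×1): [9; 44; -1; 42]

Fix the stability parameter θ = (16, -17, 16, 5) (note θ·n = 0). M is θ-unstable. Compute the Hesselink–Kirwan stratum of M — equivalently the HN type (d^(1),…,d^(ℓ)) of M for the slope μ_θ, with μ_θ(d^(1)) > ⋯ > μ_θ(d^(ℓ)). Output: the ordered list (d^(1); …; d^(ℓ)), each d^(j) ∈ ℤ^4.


Interval decomposition of M: I[1,2], I[1,4], I[2,2]^2, I[4,4]^3.
HN type (ℓ=4): μ^(1)=21/2; μ^(2)=5; μ^(3)=-1/2; μ^(4)=-17

((0, 0, 1, 1); (0, 0, 0, 3); (2, 2, 0, 0); (0, 2, 0, 0))


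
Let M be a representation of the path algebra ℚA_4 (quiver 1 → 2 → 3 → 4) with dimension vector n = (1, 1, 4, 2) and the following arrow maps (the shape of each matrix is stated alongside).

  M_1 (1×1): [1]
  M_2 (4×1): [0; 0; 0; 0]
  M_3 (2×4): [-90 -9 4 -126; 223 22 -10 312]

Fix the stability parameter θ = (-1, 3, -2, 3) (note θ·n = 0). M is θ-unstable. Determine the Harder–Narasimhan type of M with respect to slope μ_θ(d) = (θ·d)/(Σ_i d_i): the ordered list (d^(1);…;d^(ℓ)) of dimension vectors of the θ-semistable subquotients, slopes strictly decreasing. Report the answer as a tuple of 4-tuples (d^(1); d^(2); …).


Interval decomposition of M: I[1,2], I[3,3]^2, I[3,4]^2.
HN type (ℓ=3): μ^(1)=3; μ^(2)=-1; μ^(3)=-2

((0, 1, 0, 2); (1, 0, 0, 0); (0, 0, 4, 0))


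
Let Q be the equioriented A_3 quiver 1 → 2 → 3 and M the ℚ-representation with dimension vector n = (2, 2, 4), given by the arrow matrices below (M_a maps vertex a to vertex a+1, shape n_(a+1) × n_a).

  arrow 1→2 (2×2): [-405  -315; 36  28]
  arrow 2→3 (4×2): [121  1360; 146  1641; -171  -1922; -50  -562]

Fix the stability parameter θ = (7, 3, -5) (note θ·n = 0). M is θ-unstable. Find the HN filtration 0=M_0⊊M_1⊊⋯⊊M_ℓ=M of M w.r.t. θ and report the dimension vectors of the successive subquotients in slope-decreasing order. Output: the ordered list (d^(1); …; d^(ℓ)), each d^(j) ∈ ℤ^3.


Barcode: M ≅ I[1,1], I[1,3], I[2,3], I[3,3]^2. HN layers by μ_θ (4 steps, strictly decreasing):
  μ^(1)=7; μ^(2)=5/3; μ^(3)=-1; μ^(4)=-5

((1, 0, 0); (1, 1, 1); (0, 1, 1); (0, 0, 2))


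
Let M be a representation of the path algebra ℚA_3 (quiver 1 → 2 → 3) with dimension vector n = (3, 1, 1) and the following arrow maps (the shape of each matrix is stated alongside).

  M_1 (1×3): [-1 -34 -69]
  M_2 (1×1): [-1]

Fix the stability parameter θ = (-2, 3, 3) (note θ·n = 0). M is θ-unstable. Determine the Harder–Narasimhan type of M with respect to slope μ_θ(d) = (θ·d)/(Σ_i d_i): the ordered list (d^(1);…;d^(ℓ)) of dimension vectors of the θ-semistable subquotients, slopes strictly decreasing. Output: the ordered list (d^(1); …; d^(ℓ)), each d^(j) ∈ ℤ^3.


Interval decomposition of M: I[1,1]^2, I[1,3].
HN type (ℓ=2): μ^(1)=3; μ^(2)=-2

((0, 1, 1); (3, 0, 0))


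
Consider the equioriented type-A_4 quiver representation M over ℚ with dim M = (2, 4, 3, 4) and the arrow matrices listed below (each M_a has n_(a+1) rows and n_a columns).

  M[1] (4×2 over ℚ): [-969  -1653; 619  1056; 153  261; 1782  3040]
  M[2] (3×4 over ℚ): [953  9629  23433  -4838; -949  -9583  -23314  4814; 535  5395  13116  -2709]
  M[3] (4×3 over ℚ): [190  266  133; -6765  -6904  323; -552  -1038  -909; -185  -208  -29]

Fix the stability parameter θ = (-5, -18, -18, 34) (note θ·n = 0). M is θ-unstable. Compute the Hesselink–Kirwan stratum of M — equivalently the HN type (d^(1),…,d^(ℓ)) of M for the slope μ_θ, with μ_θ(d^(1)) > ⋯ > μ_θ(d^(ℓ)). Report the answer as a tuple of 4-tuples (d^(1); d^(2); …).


Via rank(M_{q-1}∘⋯∘M_p): M ≅ I[1,4]^2, I[2,2], I[2,3], I[4,4]^2.
μ_θ-semistable layers: μ^(1)=34; μ^(2)=-41/3; μ^(3)=-18

((0, 0, 0, 4); (2, 2, 2, 0); (0, 2, 1, 0))


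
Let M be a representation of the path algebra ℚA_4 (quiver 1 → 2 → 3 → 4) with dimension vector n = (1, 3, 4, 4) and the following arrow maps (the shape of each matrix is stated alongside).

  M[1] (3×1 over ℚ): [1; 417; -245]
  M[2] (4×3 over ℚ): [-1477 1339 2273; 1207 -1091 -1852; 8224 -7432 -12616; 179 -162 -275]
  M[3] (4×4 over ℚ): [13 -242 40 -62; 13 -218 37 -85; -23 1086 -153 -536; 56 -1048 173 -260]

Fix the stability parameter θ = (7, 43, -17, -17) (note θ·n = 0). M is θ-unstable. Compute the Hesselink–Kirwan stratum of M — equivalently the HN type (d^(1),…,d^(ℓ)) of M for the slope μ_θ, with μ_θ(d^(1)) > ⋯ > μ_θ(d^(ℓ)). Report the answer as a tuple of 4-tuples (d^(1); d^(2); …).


Via rank(M_{q-1}∘⋯∘M_p): M ≅ I[1,4], I[2,3], I[2,4], I[3,4], I[4,4].
μ_θ-semistable layers: μ^(1)=13; μ^(2)=4; μ^(3)=3; μ^(4)=-17

((0, 1, 1, 0); (1, 1, 1, 1); (0, 1, 1, 1); (0, 0, 1, 2))


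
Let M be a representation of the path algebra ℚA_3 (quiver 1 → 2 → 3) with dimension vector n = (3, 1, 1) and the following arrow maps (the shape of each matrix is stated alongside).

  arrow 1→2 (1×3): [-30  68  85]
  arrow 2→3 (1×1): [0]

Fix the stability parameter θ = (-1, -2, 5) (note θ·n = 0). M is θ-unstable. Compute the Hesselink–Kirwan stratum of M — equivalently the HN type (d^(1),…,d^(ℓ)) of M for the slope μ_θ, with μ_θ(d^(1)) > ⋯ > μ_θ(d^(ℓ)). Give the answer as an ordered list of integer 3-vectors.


Interval decomposition of M: I[1,1]^2, I[1,2], I[3,3].
HN type (ℓ=3): μ^(1)=5; μ^(2)=-1; μ^(3)=-3/2

((0, 0, 1); (2, 0, 0); (1, 1, 0))


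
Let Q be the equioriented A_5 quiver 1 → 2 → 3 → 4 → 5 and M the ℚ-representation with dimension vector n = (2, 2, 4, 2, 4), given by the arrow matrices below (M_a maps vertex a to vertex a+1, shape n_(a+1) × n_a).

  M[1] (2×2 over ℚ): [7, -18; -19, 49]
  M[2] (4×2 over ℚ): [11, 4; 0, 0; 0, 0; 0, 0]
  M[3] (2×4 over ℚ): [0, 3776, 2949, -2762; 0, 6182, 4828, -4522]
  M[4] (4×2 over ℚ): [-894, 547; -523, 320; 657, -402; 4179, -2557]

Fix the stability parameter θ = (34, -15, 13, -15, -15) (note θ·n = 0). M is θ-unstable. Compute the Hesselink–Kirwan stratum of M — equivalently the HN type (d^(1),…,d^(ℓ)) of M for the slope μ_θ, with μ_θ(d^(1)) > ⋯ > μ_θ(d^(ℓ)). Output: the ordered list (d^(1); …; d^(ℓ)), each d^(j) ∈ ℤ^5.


Interval decomposition of M: I[1,2], I[1,3], I[3,3], I[3,5]^2, I[5,5]^2.
HN type (ℓ=4): μ^(1)=13; μ^(2)=19/2; μ^(3)=-17/3; μ^(4)=-15

((0, 0, 2, 0, 0); (2, 2, 0, 0, 0); (0, 0, 2, 2, 2); (0, 0, 0, 0, 2))


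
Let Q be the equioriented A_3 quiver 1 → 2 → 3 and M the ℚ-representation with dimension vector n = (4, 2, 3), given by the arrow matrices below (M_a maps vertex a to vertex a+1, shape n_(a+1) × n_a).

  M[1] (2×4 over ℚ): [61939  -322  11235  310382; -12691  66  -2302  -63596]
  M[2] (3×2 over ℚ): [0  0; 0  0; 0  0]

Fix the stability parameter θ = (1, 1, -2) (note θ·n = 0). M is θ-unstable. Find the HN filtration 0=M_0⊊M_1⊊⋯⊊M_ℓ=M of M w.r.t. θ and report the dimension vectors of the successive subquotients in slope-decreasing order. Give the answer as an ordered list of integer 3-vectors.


Via rank(M_{q-1}∘⋯∘M_p): M ≅ I[1,1]^2, I[1,2]^2, I[3,3]^3.
μ_θ-semistable layers: μ^(1)=1; μ^(2)=-2

((4, 2, 0); (0, 0, 3))


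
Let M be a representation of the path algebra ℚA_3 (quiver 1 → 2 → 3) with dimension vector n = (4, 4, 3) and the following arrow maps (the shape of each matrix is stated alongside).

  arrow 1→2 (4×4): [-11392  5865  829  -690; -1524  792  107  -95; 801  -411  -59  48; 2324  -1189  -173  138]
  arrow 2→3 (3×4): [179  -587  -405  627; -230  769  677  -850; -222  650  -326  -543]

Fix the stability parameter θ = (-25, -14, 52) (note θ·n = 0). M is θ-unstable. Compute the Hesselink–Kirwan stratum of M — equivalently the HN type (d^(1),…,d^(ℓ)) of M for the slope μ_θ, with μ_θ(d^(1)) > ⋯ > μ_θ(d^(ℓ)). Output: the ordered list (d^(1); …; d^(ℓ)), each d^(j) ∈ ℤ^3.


Barcode: M ≅ I[1,2], I[1,3]^3. HN layers by μ_θ (3 steps, strictly decreasing):
  μ^(1)=52; μ^(2)=-14; μ^(3)=-25

((0, 0, 3); (0, 4, 0); (4, 0, 0))


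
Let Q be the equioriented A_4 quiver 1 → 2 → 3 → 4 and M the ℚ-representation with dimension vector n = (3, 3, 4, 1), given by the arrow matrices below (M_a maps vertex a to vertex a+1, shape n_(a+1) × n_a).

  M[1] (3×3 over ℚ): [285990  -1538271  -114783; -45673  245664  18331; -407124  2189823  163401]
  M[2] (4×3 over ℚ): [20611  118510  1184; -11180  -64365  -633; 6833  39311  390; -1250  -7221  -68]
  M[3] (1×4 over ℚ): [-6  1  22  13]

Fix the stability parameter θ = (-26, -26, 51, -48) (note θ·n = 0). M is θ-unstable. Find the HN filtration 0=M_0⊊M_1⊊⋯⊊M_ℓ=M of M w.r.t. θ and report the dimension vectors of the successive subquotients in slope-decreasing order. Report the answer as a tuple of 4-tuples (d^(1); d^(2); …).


Barcode: M ≅ I[1,1], I[1,3], I[1,4], I[2,3], I[3,3]. HN layers by μ_θ (3 steps, strictly decreasing):
  μ^(1)=51; μ^(2)=3/2; μ^(3)=-26

((0, 0, 3, 0); (0, 0, 1, 1); (3, 3, 0, 0))


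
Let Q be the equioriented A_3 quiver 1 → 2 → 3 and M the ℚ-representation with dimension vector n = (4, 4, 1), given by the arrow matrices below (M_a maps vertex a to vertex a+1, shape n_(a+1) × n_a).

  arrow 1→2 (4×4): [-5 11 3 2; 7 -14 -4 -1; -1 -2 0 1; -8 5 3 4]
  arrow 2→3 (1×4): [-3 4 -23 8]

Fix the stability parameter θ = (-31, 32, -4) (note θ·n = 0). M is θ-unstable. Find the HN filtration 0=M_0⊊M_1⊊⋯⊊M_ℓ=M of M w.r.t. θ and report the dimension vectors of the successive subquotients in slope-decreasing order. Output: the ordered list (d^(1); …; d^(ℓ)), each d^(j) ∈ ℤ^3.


Via rank(M_{q-1}∘⋯∘M_p): M ≅ I[1,1], I[1,2]^2, I[1,3], I[2,2].
μ_θ-semistable layers: μ^(1)=32; μ^(2)=14; μ^(3)=-31

((0, 3, 0); (0, 1, 1); (4, 0, 0))


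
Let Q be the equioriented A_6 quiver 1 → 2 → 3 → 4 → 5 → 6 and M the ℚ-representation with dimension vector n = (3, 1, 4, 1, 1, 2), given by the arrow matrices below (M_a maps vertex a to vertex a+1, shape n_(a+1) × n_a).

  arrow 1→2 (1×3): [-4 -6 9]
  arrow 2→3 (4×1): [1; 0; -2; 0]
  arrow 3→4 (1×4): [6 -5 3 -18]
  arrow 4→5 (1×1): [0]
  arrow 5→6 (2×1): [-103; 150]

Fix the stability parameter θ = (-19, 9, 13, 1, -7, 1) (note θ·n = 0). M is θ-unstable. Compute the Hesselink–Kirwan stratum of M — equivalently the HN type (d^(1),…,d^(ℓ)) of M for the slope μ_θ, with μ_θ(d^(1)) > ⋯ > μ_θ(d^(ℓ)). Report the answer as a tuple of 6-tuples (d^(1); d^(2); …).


Interval decomposition of M: I[1,1]^2, I[1,3], I[3,3]^2, I[3,4], I[5,6], I[6,6].
HN type (ℓ=6): μ^(1)=13; μ^(2)=9; μ^(3)=7; μ^(4)=1; μ^(5)=-7; μ^(6)=-19

((0, 0, 3, 0, 0, 0); (0, 1, 0, 0, 0, 0); (0, 0, 1, 1, 0, 0); (0, 0, 0, 0, 0, 2); (0, 0, 0, 0, 1, 0); (3, 0, 0, 0, 0, 0))


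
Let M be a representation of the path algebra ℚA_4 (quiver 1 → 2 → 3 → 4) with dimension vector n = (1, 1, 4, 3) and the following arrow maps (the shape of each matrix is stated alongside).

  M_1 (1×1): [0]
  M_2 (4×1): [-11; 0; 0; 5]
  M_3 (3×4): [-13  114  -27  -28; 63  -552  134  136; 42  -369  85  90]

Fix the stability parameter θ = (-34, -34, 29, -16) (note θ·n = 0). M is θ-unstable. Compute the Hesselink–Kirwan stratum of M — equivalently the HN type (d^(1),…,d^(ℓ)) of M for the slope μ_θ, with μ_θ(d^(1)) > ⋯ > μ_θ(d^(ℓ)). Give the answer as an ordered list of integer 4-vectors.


Via rank(M_{q-1}∘⋯∘M_p): M ≅ I[1,1], I[2,4], I[3,3], I[3,4]^2.
μ_θ-semistable layers: μ^(1)=29; μ^(2)=13/2; μ^(3)=-34

((0, 0, 1, 0); (0, 0, 3, 3); (1, 1, 0, 0))


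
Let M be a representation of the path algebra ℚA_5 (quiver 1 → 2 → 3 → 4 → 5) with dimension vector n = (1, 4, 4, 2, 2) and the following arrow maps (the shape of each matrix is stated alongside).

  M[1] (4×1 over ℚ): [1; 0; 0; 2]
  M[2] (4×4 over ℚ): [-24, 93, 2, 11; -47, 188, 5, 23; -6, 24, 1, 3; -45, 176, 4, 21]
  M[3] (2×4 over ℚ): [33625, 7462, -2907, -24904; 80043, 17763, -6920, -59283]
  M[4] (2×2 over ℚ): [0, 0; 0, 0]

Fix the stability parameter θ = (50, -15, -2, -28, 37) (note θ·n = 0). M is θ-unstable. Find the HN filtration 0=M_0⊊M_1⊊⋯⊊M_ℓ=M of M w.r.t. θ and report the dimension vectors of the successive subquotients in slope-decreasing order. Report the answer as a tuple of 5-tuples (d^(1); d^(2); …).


Via rank(M_{q-1}∘⋯∘M_p): M ≅ I[1,3], I[2,3], I[2,4]^2, I[5,5]^2.
μ_θ-semistable layers: μ^(1)=37; μ^(2)=11; μ^(3)=-2; μ^(4)=-15

((0, 0, 0, 0, 2); (1, 1, 1, 0, 0); (0, 0, 1, 0, 0); (0, 3, 2, 2, 0))


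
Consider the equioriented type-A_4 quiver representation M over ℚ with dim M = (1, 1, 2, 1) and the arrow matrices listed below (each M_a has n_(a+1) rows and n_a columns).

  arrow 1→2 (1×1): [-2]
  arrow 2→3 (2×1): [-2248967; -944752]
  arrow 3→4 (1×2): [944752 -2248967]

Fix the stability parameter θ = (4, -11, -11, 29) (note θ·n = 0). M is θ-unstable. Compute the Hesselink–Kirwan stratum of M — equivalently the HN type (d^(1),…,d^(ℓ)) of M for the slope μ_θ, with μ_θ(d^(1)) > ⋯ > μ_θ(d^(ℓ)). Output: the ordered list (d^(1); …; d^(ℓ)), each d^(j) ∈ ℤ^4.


Interval decomposition of M: I[1,3], I[3,4].
HN type (ℓ=3): μ^(1)=29; μ^(2)=-6; μ^(3)=-11

((0, 0, 0, 1); (1, 1, 1, 0); (0, 0, 1, 0))


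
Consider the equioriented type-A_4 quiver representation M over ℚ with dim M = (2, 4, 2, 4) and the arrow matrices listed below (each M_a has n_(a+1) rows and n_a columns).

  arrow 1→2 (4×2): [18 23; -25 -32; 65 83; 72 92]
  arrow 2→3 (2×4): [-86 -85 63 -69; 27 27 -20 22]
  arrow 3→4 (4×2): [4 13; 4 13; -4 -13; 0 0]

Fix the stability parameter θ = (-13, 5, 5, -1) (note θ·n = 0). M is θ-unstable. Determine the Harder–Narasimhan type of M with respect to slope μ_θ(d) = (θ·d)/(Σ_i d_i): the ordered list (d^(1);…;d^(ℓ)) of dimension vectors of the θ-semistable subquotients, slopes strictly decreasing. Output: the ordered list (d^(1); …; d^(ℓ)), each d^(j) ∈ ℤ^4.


Via rank(M_{q-1}∘⋯∘M_p): M ≅ I[1,3], I[1,4], I[2,2]^2, I[4,4]^3.
μ_θ-semistable layers: μ^(1)=5; μ^(2)=3; μ^(3)=-1; μ^(4)=-13

((0, 3, 1, 0); (0, 1, 1, 1); (0, 0, 0, 3); (2, 0, 0, 0))


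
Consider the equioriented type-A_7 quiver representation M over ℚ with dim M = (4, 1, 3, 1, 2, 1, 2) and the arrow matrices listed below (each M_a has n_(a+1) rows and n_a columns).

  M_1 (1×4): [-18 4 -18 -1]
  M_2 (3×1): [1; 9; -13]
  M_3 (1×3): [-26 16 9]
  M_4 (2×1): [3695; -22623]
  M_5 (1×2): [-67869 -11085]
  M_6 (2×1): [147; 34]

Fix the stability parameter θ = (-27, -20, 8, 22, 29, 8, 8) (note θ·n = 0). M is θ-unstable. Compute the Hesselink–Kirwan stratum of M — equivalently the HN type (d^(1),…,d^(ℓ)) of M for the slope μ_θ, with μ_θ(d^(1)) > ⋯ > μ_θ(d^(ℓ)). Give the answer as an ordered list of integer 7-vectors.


Interval decomposition of M: I[1,1]^3, I[1,5], I[3,3]^2, I[5,7], I[7,7].
HN type (ℓ=6): μ^(1)=29; μ^(2)=22; μ^(3)=15; μ^(4)=8; μ^(5)=-20; μ^(6)=-27

((0, 0, 0, 0, 1, 0, 0); (0, 0, 0, 1, 0, 0, 0); (0, 0, 0, 0, 1, 1, 1); (0, 0, 3, 0, 0, 0, 1); (0, 1, 0, 0, 0, 0, 0); (4, 0, 0, 0, 0, 0, 0))


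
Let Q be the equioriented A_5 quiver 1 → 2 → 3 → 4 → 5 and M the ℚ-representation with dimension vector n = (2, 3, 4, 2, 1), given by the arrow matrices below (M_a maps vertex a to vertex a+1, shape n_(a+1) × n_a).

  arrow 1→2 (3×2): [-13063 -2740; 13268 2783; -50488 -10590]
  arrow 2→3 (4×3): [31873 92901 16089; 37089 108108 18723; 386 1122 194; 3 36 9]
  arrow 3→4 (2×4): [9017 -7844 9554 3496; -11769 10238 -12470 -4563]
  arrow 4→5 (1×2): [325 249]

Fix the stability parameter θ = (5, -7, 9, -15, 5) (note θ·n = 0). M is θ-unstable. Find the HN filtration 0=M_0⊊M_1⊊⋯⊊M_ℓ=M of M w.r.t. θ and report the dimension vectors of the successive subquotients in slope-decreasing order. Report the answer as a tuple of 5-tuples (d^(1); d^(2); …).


Barcode: M ≅ I[1,4], I[1,5], I[2,2], I[3,3]^2. HN layers by μ_θ (4 steps, strictly decreasing):
  μ^(1)=9; μ^(2)=5; μ^(3)=-2; μ^(4)=-7

((0, 0, 2, 0, 0); (0, 0, 0, 0, 1); (2, 2, 2, 2, 0); (0, 1, 0, 0, 0))


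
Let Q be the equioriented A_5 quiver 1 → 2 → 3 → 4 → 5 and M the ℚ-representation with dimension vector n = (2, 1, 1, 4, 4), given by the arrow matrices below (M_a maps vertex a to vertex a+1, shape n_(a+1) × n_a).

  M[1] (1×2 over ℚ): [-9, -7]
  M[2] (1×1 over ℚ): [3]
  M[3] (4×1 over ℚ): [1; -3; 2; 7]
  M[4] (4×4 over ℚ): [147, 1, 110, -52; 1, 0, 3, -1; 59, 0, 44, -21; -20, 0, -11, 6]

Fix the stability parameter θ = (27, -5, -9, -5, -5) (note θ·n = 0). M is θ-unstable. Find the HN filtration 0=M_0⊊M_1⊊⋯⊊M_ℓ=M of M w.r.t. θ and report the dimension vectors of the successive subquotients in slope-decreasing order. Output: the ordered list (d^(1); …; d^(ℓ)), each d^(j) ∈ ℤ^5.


Barcode: M ≅ I[1,1], I[1,4], I[4,5]^3, I[5,5]. HN layers by μ_θ (3 steps, strictly decreasing):
  μ^(1)=27; μ^(2)=2; μ^(3)=-5

((1, 0, 0, 0, 0); (1, 1, 1, 1, 0); (0, 0, 0, 3, 4))
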